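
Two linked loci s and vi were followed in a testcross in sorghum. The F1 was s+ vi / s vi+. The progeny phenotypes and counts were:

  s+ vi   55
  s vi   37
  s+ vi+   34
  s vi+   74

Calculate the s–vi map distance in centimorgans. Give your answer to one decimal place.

35.5 centimorgans

The recombinant classes are s+ vi+ and s vi: 34 + 37 = 71.
Recombination frequency = 71/200 = 0.3550 ≈ 35.5%, i.e. 35.5 centimorgans.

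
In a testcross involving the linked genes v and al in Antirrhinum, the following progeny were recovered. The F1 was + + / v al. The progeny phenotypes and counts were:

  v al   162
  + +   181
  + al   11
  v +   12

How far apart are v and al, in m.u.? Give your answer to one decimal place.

6.3 m.u.

The recombinant classes are + al and v +: 11 + 12 = 23.
Recombination frequency = 23/366 = 0.0628 ≈ 6.3%, i.e. 6.3 m.u.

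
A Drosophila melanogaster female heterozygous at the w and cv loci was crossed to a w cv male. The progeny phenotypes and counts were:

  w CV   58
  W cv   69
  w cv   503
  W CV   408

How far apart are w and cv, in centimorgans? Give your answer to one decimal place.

12.2 centimorgans

The two most frequent classes, W CV (408) and w cv (503), are the parental types, so the F1 was W CV / w cv.
The recombinant classes are W cv and w CV: 69 + 58 = 127.
Recombination frequency = 127/1038 = 0.1224 ≈ 12.2%, i.e. 12.2 centimorgans.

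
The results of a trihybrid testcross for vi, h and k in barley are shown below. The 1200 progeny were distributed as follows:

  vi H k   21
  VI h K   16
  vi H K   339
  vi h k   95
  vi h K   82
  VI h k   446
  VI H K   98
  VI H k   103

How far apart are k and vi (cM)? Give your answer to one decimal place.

The two most frequent reciprocal classes, VI h k and vi H K, are the parental types, so the F1 was VI h k / vi H K.
The two rarest classes, VI h K and vi H k, are the double crossovers. Comparing them with the parentals, only the k allele has switched, so k is the middle locus and the order is h – k – vi.
Crossovers in the k–vi interval produce the single-crossover classes vi h k and VI H K (95 + 98 = 193) plus the double crossovers (37).
RF(k–vi) = (193 + 37) / 1200 = 230/1200 = 0.1917 → 19.2 cM.

19.2 cM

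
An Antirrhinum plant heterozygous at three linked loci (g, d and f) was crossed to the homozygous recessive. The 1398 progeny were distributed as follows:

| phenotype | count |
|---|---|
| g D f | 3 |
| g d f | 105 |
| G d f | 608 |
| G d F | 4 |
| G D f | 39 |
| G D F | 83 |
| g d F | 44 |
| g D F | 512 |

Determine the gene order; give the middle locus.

The two most frequent reciprocal classes, g D F and G d f, are the parental types, so the F1 was g D F / G d f.
The two rarest classes, g D f and G d F, are the double crossovers. Comparing them with the parentals, only the f allele has switched, so f is the middle locus and the order is g – f – d.

f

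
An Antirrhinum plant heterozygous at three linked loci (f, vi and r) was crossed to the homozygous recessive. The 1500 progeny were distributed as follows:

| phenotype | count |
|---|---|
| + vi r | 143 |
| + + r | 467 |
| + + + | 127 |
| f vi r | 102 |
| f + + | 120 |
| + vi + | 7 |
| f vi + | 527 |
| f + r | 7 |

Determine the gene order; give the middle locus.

f

The two most frequent reciprocal classes, f vi + and + + r, are the parental types, so the F1 was f vi + / + + r.
The two rarest classes, + vi + and f + r, are the double crossovers. Comparing them with the parentals, only the f allele has switched, so f is the middle locus and the order is r – f – vi.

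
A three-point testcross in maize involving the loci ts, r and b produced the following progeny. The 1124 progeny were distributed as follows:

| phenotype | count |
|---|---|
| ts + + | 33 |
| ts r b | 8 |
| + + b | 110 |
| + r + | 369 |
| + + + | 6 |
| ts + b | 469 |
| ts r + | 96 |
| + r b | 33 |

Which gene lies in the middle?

The two most frequent reciprocal classes, + r + and ts + b, are the parental types, so the F1 was + r + / ts + b.
The two rarest classes, + + + and ts r b, are the double crossovers. Comparing them with the parentals, only the r allele has switched, so r is the middle locus and the order is b – r – ts.

r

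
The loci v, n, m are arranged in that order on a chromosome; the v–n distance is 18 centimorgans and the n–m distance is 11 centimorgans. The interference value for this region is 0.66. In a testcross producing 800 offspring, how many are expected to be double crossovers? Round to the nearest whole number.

Map distances give recombination frequencies of 0.180 and 0.110 for the two intervals.
With interference 0.66 (so coincidence = 0.34), expected double-crossover frequency = 0.180 × 0.110 × 0.34 = 0.00673.
Expected number = 0.00673 × 800 = 5.39 ≈ 5.

5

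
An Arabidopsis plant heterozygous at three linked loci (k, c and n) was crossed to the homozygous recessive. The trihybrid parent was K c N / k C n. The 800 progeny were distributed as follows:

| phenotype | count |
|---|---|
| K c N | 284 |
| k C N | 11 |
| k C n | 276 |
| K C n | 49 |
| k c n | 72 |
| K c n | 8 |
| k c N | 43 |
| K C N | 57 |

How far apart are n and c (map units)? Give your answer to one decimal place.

18.5 map units

The two rarest classes, K c n and k C N, are the double crossovers. Comparing them with the parentals, only the n allele has switched, so n is the middle locus and the order is c – n – k.
Crossovers in the c–n interval produce the single-crossover classes K C N and k c n (57 + 72 = 129) plus the double crossovers (19).
RF(c–n) = (129 + 19) / 800 = 148/800 = 0.1850 → 18.5 map units.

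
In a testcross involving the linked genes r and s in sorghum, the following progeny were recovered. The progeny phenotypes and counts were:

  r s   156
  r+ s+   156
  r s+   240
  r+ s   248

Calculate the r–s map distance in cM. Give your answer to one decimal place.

39.0 cM

The two most frequent classes, r+ s (248) and r s+ (240), are the parental types, so the F1 was r+ s / r s+.
The recombinant classes are r+ s+ and r s: 156 + 156 = 312.
Recombination frequency = 312/800 = 0.3900 ≈ 39.0%, i.e. 39.0 cM.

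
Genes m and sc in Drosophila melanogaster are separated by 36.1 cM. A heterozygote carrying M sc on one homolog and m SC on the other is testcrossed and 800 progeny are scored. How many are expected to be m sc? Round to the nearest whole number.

A map distance of 36.1 cM corresponds to a recombination frequency of 0.361.
The F1 is M sc / m SC, so m sc is a recombinant gamete class with expected frequency r/2 = 0.361/2 = 0.1805.
Expected number = 0.1805 × 800 = 144.40 ≈ 144.

144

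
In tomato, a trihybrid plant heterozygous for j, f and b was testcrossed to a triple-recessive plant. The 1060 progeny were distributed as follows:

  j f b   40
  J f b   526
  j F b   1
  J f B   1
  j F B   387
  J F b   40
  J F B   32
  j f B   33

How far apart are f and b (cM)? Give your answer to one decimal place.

7.1 cM

The two most frequent reciprocal classes, J f b and j F B, are the parental types, so the F1 was J f b / j F B.
The two rarest classes, J f B and j F b, are the double crossovers. Comparing them with the parentals, only the b allele has switched, so b is the middle locus and the order is j – b – f.
Crossovers in the b–f interval produce the single-crossover classes J F b and j f B (40 + 33 = 73) plus the double crossovers (2).
RF(b–f) = (73 + 2) / 1060 = 75/1060 = 0.0708 → 7.1 cM.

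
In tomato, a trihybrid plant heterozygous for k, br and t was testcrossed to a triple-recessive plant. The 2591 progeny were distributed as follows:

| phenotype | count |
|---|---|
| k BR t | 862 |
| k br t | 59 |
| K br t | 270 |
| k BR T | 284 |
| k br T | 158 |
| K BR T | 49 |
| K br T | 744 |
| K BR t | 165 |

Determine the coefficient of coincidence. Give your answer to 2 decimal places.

The two most frequent reciprocal classes, K br T and k BR t, are the parental types, so the F1 was K br T / k BR t.
The two rarest classes, K BR T and k br t, are the double crossovers. Comparing them with the parentals, only the br allele has switched, so br is the middle locus and the order is t – br – k.
t–br: (554 + 108)/2591 = 0.2555; br–k: (323 + 108)/2591 = 0.1663.
Expected DCO frequency = 0.2555 × 0.1663 ≈ 0.04249; observed = 108/2591 ≈ 0.04168.
Coefficient of coincidence = 0.04168/0.04249 ≈ 0.98.

0.98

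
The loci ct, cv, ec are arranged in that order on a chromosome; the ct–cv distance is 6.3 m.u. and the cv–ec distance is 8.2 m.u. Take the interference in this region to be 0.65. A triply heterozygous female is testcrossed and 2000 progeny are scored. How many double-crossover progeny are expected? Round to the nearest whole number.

Map distances give recombination frequencies of 0.063 and 0.082 for the two intervals.
With interference 0.65 (so coincidence = 0.35), expected double-crossover frequency = 0.063 × 0.082 × 0.35 = 0.00181.
Expected number = 0.00181 × 2000 = 3.62 ≈ 4.

4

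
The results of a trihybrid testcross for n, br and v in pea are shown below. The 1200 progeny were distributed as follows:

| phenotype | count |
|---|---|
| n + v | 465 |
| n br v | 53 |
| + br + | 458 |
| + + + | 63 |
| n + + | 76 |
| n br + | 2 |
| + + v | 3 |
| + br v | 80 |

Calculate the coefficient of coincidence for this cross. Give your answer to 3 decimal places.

0.308

The two most frequent reciprocal classes, n + v and + br +, are the parental types, so the F1 was n + v / + br +.
The two rarest classes, + + v and n br +, are the double crossovers. Comparing them with the parentals, only the n allele has switched, so n is the middle locus and the order is br – n – v.
br–n: (116 + 5)/1200 = 0.1008; n–v: (156 + 5)/1200 = 0.1342.
Expected DCO frequency = 0.1008 × 0.1342 ≈ 0.01353; observed = 5/1200 ≈ 0.00417.
Coefficient of coincidence = 0.00417/0.01353 ≈ 0.308.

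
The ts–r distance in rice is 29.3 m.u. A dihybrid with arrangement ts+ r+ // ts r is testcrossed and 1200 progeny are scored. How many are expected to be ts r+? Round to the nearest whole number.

176

A map distance of 29.3 m.u. corresponds to a recombination frequency of 0.293.
The F1 is ts+ r+ / ts r, so ts r+ is a recombinant gamete class with expected frequency r/2 = 0.293/2 = 0.1465.
Expected number = 0.1465 × 1200 = 175.80 ≈ 176.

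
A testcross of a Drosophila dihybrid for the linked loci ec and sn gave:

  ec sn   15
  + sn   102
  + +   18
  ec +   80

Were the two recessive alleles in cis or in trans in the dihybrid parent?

trans

The two most frequent classes are + sn (102) and ec + (80); these are the parental (non-recombinant) types.
So the F1 carried + sn on one chromosome and ec + on the other — the recessive alleles are on opposite chromosomes (trans / repulsion).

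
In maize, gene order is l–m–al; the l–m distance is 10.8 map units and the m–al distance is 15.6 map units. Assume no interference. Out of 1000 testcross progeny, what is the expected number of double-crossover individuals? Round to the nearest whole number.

Map distances give recombination frequencies of 0.108 and 0.156 for the two intervals.
With no interference, expected double-crossover frequency = 0.108 × 0.156 = 0.01685.
Expected number = 0.01685 × 1000 = 16.85 ≈ 17.

17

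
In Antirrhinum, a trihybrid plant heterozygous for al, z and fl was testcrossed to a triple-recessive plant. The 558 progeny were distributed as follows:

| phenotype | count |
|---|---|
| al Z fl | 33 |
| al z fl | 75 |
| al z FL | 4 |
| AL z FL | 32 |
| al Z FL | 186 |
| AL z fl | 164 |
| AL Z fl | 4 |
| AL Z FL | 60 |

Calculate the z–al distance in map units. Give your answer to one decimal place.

The two most frequent reciprocal classes, al Z FL and AL z fl, are the parental types, so the F1 was al Z FL / AL z fl.
The two rarest classes, al z FL and AL Z fl, are the double crossovers. Comparing them with the parentals, only the z allele has switched, so z is the middle locus and the order is fl – z – al.
Crossovers in the z–al interval produce the single-crossover classes AL Z FL and al z fl (60 + 75 = 135) plus the double crossovers (8).
RF(z–al) = (135 + 8) / 558 = 143/558 = 0.2563 → 25.6 map units.

25.6 map units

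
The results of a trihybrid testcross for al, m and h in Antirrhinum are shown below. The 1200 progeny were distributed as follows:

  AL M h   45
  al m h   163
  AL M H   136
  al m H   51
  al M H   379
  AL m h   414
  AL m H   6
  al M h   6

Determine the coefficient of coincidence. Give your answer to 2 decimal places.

The two most frequent reciprocal classes, al M H and AL m h, are the parental types, so the F1 was al M H / AL m h.
The two rarest classes, al M h and AL m H, are the double crossovers. Comparing them with the parentals, only the h allele has switched, so h is the middle locus and the order is al – h – m.
al–h: (299 + 12)/1200 = 0.2592; h–m: (96 + 12)/1200 = 0.0900.
Expected DCO frequency = 0.2592 × 0.0900 ≈ 0.02333; observed = 12/1200 ≈ 0.01000.
Coefficient of coincidence = 0.01000/0.02333 ≈ 0.43.

0.43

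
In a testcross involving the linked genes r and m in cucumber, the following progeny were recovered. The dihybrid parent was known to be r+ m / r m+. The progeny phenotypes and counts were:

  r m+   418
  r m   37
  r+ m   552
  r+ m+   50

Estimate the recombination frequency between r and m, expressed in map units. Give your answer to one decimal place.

The recombinant classes are r+ m+ and r m: 50 + 37 = 87.
Recombination frequency = 87/1057 = 0.0823 ≈ 8.2%, i.e. 8.2 map units.

8.2 map units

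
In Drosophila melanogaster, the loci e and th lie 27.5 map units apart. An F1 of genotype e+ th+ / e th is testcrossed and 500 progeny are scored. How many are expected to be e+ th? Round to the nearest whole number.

A map distance of 27.5 map units corresponds to a recombination frequency of 0.275.
The F1 is e+ th+ / e th, so e+ th is a recombinant gamete class with expected frequency r/2 = 0.275/2 = 0.1375.
Expected number = 0.1375 × 500 = 68.75 ≈ 69.

69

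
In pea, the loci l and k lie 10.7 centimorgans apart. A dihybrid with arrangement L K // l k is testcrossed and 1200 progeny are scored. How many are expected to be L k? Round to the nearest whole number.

64

A map distance of 10.7 centimorgans corresponds to a recombination frequency of 0.107.
The F1 is L K / l k, so L k is a recombinant gamete class with expected frequency r/2 = 0.107/2 = 0.0535.
Expected number = 0.0535 × 1200 = 64.20 ≈ 64.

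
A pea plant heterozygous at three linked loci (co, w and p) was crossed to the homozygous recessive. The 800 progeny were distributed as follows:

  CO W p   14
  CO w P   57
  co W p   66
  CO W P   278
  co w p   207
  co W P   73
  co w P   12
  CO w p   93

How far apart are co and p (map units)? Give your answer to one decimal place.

24.0 map units

The two most frequent reciprocal classes, co w p and CO W P, are the parental types, so the F1 was co w p / CO W P.
The two rarest classes, co w P and CO W p, are the double crossovers. Comparing them with the parentals, only the p allele has switched, so p is the middle locus and the order is w – p – co.
Crossovers in the p–co interval produce the single-crossover classes CO w p and co W P (93 + 73 = 166) plus the double crossovers (26).
RF(p–co) = (166 + 26) / 800 = 192/800 = 0.2400 → 24.0 map units.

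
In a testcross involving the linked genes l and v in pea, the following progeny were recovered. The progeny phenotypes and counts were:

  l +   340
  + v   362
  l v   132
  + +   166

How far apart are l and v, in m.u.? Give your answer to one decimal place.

29.8 m.u.

The two most frequent classes, + v (362) and l + (340), are the parental types, so the F1 was + v / l +.
The recombinant classes are + + and l v: 166 + 132 = 298.
Recombination frequency = 298/1000 = 0.2980 ≈ 29.8%, i.e. 29.8 m.u.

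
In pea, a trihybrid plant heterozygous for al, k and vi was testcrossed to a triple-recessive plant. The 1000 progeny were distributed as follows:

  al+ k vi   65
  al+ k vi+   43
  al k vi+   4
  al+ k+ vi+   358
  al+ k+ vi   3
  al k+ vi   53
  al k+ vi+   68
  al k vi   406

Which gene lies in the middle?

vi

The two most frequent reciprocal classes, al k vi and al+ k+ vi+, are the parental types, so the F1 was al k vi / al+ k+ vi+.
The two rarest classes, al k vi+ and al+ k+ vi, are the double crossovers. Comparing them with the parentals, only the vi allele has switched, so vi is the middle locus and the order is al – vi – k.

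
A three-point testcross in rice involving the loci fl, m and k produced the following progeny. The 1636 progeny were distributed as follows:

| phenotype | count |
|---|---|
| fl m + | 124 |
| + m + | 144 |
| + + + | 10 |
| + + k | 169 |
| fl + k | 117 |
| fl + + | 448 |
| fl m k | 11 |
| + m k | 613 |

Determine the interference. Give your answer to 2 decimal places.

0.61

The two most frequent reciprocal classes, fl + + and + m k, are the parental types, so the F1 was fl + + / + m k.
The two rarest classes, + + + and fl m k, are the double crossovers. Comparing them with the parentals, only the fl allele has switched, so fl is the middle locus and the order is m – fl – k.
m–fl: (293 + 21)/1636 = 0.1919; fl–k: (261 + 21)/1636 = 0.1724.
Expected DCO frequency = 0.1919 × 0.1724 ≈ 0.03308; observed = 21/1636 ≈ 0.01284.
Coefficient of coincidence = 0.01284/0.03308 ≈ 0.39; interference = 1 − 0.39 = 0.61.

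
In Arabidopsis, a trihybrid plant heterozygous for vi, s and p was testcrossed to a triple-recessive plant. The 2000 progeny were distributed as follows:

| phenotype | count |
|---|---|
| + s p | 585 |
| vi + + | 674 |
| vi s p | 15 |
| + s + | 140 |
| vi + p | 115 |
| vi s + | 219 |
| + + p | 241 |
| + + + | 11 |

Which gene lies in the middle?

vi

The two most frequent reciprocal classes, + s p and vi + +, are the parental types, so the F1 was + s p / vi + +.
The two rarest classes, vi s p and + + +, are the double crossovers. Comparing them with the parentals, only the vi allele has switched, so vi is the middle locus and the order is s – vi – p.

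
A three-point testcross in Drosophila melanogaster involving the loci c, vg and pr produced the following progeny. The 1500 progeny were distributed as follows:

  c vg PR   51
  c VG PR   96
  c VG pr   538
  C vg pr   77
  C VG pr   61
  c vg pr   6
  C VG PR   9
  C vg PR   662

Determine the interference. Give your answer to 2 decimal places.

0.06

The two most frequent reciprocal classes, C vg PR and c VG pr, are the parental types, so the F1 was C vg PR / c VG pr.
The two rarest classes, C VG PR and c vg pr, are the double crossovers. Comparing them with the parentals, only the vg allele has switched, so vg is the middle locus and the order is pr – vg – c.
pr–vg: (173 + 15)/1500 = 0.1253; vg–c: (112 + 15)/1500 = 0.0847.
Expected DCO frequency = 0.1253 × 0.0847 ≈ 0.01061; observed = 15/1500 ≈ 0.01000.
Coefficient of coincidence = 0.01000/0.01061 ≈ 0.94; interference = 1 − 0.94 = 0.06.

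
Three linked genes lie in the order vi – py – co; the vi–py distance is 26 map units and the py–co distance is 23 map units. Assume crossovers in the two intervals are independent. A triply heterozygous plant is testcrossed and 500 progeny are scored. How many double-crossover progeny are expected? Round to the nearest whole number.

30

Map distances give recombination frequencies of 0.260 and 0.230 for the two intervals.
With no interference, expected double-crossover frequency = 0.260 × 0.230 = 0.05980.
Expected number = 0.05980 × 500 = 29.90 ≈ 30.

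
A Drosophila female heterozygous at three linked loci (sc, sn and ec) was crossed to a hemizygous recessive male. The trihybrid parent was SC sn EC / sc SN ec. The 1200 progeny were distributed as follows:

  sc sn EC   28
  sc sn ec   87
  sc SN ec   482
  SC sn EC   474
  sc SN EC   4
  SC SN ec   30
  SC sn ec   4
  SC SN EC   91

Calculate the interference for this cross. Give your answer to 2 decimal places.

0.22

The two rarest classes, SC sn ec and sc SN EC, are the double crossovers. Comparing them with the parentals, only the ec allele has switched, so ec is the middle locus and the order is sn – ec – sc.
sn–ec: (178 + 8)/1200 = 0.1550; ec–sc: (58 + 8)/1200 = 0.0550.
Expected DCO frequency = 0.1550 × 0.0550 ≈ 0.00852; observed = 8/1200 ≈ 0.00667.
Coefficient of coincidence = 0.00667/0.00852 ≈ 0.78; interference = 1 − 0.78 = 0.22.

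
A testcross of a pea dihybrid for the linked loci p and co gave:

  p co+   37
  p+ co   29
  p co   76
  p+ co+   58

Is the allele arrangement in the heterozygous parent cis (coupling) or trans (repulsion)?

cis

The two most frequent classes are p+ co+ (58) and p co (76); these are the parental (non-recombinant) types.
So the F1 carried p+ co+ on one chromosome and p co on the other — the recessive alleles are on the same chromosome (cis / coupling).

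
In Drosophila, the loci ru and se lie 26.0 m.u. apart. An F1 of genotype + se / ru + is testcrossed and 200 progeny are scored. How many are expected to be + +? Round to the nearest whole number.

26

A map distance of 26.0 m.u. corresponds to a recombination frequency of 0.260.
The F1 is + se / ru +, so + + is a recombinant gamete class with expected frequency r/2 = 0.260/2 = 0.1300.
Expected number = 0.1300 × 200 = 26.00 ≈ 26.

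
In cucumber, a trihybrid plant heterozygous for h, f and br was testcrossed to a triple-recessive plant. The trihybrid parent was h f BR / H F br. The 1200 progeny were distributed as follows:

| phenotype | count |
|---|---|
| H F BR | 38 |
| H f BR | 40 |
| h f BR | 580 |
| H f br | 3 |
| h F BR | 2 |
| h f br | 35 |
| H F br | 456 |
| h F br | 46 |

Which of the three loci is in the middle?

f

The two rarest classes, h F BR and H f br, are the double crossovers. Comparing them with the parentals, only the f allele has switched, so f is the middle locus and the order is br – f – h.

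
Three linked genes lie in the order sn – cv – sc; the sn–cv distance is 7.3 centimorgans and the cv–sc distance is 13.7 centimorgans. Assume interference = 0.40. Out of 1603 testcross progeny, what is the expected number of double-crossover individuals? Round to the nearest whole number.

10

Map distances give recombination frequencies of 0.073 and 0.137 for the two intervals.
With interference 0.40 (so coincidence = 0.60), expected double-crossover frequency = 0.073 × 0.137 × 0.60 = 0.00600.
Expected number = 0.00600 × 1603 = 9.62 ≈ 10.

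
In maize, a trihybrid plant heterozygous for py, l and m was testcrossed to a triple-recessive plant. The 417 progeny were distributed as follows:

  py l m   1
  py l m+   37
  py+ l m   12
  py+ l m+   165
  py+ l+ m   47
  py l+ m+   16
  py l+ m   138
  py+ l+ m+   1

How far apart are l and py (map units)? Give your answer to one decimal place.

The two most frequent reciprocal classes, py+ l m+ and py l+ m, are the parental types, so the F1 was py+ l m+ / py l+ m.
The two rarest classes, py+ l+ m+ and py l m, are the double crossovers. Comparing them with the parentals, only the l allele has switched, so l is the middle locus and the order is py – l – m.
Crossovers in the py–l interval produce the single-crossover classes py l m+ and py+ l+ m (37 + 47 = 84) plus the double crossovers (2).
RF(py–l) = (84 + 2) / 417 = 86/417 = 0.2062 → 20.6 map units.

20.6 map units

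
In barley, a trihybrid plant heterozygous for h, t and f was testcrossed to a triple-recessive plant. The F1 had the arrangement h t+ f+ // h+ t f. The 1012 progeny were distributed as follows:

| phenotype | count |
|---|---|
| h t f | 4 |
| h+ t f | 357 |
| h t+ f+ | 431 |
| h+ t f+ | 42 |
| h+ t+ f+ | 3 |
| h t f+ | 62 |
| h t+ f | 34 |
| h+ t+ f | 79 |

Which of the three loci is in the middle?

The two rarest classes, h+ t+ f+ and h t f, are the double crossovers. Comparing them with the parentals, only the h allele has switched, so h is the middle locus and the order is f – h – t.

h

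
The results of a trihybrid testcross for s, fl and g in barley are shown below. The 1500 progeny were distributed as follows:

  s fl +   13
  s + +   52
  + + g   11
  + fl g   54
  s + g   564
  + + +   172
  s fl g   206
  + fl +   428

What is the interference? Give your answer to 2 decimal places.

The two most frequent reciprocal classes, s + g and + fl +, are the parental types, so the F1 was s + g / + fl +.
The two rarest classes, + + g and s fl +, are the double crossovers. Comparing them with the parentals, only the s allele has switched, so s is the middle locus and the order is fl – s – g.
fl–s: (378 + 24)/1500 = 0.2680; s–g: (106 + 24)/1500 = 0.0867.
Expected DCO frequency = 0.2680 × 0.0867 ≈ 0.02324; observed = 24/1500 ≈ 0.01600.
Coefficient of coincidence = 0.01600/0.02324 ≈ 0.69; interference = 1 − 0.69 = 0.31.

0.31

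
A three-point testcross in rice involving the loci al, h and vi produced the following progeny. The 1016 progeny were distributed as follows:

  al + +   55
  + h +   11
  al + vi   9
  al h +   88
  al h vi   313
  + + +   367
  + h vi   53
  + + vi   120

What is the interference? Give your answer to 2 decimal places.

The two most frequent reciprocal classes, + + + and al h vi, are the parental types, so the F1 was + + + / al h vi.
The two rarest classes, + h + and al + vi, are the double crossovers. Comparing them with the parentals, only the h allele has switched, so h is the middle locus and the order is al – h – vi.
al–h: (108 + 20)/1016 = 0.1260; h–vi: (208 + 20)/1016 = 0.2244.
Expected DCO frequency = 0.1260 × 0.2244 ≈ 0.02827; observed = 20/1016 ≈ 0.01969.
Coefficient of coincidence = 0.01969/0.02827 ≈ 0.70; interference = 1 − 0.70 = 0.30.

0.30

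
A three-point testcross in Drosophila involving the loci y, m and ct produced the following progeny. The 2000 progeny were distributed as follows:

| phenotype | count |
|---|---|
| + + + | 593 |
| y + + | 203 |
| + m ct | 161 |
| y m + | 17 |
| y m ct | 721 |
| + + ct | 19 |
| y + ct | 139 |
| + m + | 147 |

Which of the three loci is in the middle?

The two most frequent reciprocal classes, y m ct and + + +, are the parental types, so the F1 was y m ct / + + +.
The two rarest classes, y m + and + + ct, are the double crossovers. Comparing them with the parentals, only the ct allele has switched, so ct is the middle locus and the order is y – ct – m.

ct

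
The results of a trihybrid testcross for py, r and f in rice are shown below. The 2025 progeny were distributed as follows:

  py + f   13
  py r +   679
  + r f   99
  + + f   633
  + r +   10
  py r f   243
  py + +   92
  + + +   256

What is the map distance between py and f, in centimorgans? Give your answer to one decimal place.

25.8 centimorgans

The two most frequent reciprocal classes, + + f and py r +, are the parental types, so the F1 was + + f / py r +.
The two rarest classes, py + f and + r +, are the double crossovers. Comparing them with the parentals, only the py allele has switched, so py is the middle locus and the order is f – py – r.
Crossovers in the f–py interval produce the single-crossover classes + + + and py r f (256 + 243 = 499) plus the double crossovers (23).
RF(f–py) = (499 + 23) / 2025 = 522/2025 = 0.2578 → 25.8 centimorgans.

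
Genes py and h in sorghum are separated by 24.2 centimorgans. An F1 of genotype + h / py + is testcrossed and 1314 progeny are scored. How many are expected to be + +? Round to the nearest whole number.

A map distance of 24.2 centimorgans corresponds to a recombination frequency of 0.242.
The F1 is + h / py +, so + + is a recombinant gamete class with expected frequency r/2 = 0.242/2 = 0.1210.
Expected number = 0.1210 × 1314 = 158.99 ≈ 159.

159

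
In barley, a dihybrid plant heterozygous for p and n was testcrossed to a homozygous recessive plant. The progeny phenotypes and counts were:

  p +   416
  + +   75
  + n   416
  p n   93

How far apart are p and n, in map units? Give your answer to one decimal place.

16.8 map units

The two most frequent classes, + n (416) and p + (416), are the parental types, so the F1 was + n / p +.
The recombinant classes are + + and p n: 75 + 93 = 168.
Recombination frequency = 168/1000 = 0.1680 ≈ 16.8%, i.e. 16.8 map units.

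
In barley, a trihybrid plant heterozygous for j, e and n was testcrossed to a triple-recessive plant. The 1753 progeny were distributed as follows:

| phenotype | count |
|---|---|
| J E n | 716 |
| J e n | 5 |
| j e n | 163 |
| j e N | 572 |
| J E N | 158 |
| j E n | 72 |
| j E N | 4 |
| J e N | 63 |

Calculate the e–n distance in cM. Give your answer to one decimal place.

18.8 cM

The two most frequent reciprocal classes, J E n and j e N, are the parental types, so the F1 was J E n / j e N.
The two rarest classes, J e n and j E N, are the double crossovers. Comparing them with the parentals, only the e allele has switched, so e is the middle locus and the order is n – e – j.
Crossovers in the n–e interval produce the single-crossover classes J E N and j e n (158 + 163 = 321) plus the double crossovers (9).
RF(n–e) = (321 + 9) / 1753 = 330/1753 = 0.1882 → 18.8 cM.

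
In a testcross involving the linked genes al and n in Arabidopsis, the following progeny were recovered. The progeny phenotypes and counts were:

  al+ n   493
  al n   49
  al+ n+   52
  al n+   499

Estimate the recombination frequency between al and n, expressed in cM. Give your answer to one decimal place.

9.2 cM

The two most frequent classes, al+ n (493) and al n+ (499), are the parental types, so the F1 was al+ n / al n+.
The recombinant classes are al+ n+ and al n: 52 + 49 = 101.
Recombination frequency = 101/1093 = 0.0924 ≈ 9.2%, i.e. 9.2 cM.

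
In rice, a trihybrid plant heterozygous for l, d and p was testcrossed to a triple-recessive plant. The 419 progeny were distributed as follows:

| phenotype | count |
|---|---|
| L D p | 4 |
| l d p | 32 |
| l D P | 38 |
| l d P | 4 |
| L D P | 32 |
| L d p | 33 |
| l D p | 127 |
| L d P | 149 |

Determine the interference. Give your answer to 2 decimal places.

The two most frequent reciprocal classes, L d P and l D p, are the parental types, so the F1 was L d P / l D p.
The two rarest classes, l d P and L D p, are the double crossovers. Comparing them with the parentals, only the l allele has switched, so l is the middle locus and the order is p – l – d.
p–l: (71 + 8)/419 = 0.1885; l–d: (64 + 8)/419 = 0.1718.
Expected DCO frequency = 0.1885 × 0.1718 ≈ 0.03238; observed = 8/419 ≈ 0.01909.
Coefficient of coincidence = 0.01909/0.03238 ≈ 0.59; interference = 1 − 0.59 = 0.41.

0.41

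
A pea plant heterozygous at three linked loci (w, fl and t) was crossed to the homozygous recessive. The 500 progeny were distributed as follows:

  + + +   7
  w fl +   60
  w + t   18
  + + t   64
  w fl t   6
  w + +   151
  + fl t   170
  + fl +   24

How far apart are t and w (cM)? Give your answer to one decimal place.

11.0 cM

The two most frequent reciprocal classes, w + + and + fl t, are the parental types, so the F1 was w + + / + fl t.
The two rarest classes, + + + and w fl t, are the double crossovers. Comparing them with the parentals, only the w allele has switched, so w is the middle locus and the order is fl – w – t.
Crossovers in the w–t interval produce the single-crossover classes w + t and + fl + (18 + 24 = 42) plus the double crossovers (13).
RF(w–t) = (42 + 13) / 500 = 55/500 = 0.1100 → 11.0 cM.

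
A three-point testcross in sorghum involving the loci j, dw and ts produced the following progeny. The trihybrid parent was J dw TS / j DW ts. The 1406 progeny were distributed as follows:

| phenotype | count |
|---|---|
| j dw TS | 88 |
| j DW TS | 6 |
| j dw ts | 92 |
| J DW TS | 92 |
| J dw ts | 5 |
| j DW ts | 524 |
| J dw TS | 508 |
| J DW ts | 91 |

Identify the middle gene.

The two rarest classes, J dw ts and j DW TS, are the double crossovers. Comparing them with the parentals, only the ts allele has switched, so ts is the middle locus and the order is dw – ts – j.

ts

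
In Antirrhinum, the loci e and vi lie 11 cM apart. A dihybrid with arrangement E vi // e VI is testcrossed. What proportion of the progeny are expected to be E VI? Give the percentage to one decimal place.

A map distance of 11 cM corresponds to a recombination frequency of 0.110.
The F1 is E vi / e VI, so E VI is a recombinant gamete class with expected frequency r/2 = 0.110/2 = 0.0550.
That is 0.0550 = 5.5% of the progeny.

5.5%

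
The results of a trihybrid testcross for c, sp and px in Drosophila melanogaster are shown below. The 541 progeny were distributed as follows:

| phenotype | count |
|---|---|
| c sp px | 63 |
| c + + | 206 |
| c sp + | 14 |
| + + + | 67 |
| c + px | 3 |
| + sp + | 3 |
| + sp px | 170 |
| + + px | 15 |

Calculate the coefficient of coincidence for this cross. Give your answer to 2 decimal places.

The two most frequent reciprocal classes, c + + and + sp px, are the parental types, so the F1 was c + + / + sp px.
The two rarest classes, c + px and + sp +, are the double crossovers. Comparing them with the parentals, only the px allele has switched, so px is the middle locus and the order is c – px – sp.
c–px: (130 + 6)/541 = 0.2514; px–sp: (29 + 6)/541 = 0.0647.
Expected DCO frequency = 0.2514 × 0.0647 ≈ 0.01627; observed = 6/541 ≈ 0.01109.
Coefficient of coincidence = 0.01109/0.01627 ≈ 0.68.

0.68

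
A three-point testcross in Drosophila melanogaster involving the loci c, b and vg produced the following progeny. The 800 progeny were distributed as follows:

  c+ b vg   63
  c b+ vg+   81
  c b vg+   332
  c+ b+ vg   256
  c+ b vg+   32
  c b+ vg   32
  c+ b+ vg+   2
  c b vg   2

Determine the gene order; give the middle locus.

The two most frequent reciprocal classes, c+ b+ vg and c b vg+, are the parental types, so the F1 was c+ b+ vg / c b vg+.
The two rarest classes, c+ b+ vg+ and c b vg, are the double crossovers. Comparing them with the parentals, only the vg allele has switched, so vg is the middle locus and the order is b – vg – c.

vg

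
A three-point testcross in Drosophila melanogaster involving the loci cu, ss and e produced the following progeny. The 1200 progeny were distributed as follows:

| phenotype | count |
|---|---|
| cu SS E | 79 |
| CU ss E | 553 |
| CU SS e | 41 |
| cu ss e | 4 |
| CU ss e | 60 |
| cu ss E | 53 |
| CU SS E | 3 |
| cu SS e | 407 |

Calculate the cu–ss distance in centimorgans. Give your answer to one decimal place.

The two most frequent reciprocal classes, cu SS e and CU ss E, are the parental types, so the F1 was cu SS e / CU ss E.
The two rarest classes, cu ss e and CU SS E, are the double crossovers. Comparing them with the parentals, only the ss allele has switched, so ss is the middle locus and the order is e – ss – cu.
Crossovers in the ss–cu interval produce the single-crossover classes CU SS e and cu ss E (41 + 53 = 94) plus the double crossovers (7).
RF(ss–cu) = (94 + 7) / 1200 = 101/1200 = 0.0842 → 8.4 centimorgans.

8.4 centimorgans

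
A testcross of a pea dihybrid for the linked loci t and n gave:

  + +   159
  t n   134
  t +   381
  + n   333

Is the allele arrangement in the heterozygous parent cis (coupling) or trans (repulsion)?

The two most frequent classes are + n (333) and t + (381); these are the parental (non-recombinant) types.
So the F1 carried + n on one chromosome and t + on the other — the recessive alleles are on opposite chromosomes (trans / repulsion).

trans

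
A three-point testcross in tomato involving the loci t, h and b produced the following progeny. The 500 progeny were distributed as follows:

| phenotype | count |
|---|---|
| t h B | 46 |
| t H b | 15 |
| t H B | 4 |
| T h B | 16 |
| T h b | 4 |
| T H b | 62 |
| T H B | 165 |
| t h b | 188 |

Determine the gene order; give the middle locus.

t

The two most frequent reciprocal classes, t h b and T H B, are the parental types, so the F1 was t h b / T H B.
The two rarest classes, T h b and t H B, are the double crossovers. Comparing them with the parentals, only the t allele has switched, so t is the middle locus and the order is h – t – b.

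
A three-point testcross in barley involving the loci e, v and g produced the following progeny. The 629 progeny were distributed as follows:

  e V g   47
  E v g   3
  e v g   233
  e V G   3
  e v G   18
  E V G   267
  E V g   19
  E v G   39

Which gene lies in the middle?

e

The two most frequent reciprocal classes, e v g and E V G, are the parental types, so the F1 was e v g / E V G.
The two rarest classes, E v g and e V G, are the double crossovers. Comparing them with the parentals, only the e allele has switched, so e is the middle locus and the order is v – e – g.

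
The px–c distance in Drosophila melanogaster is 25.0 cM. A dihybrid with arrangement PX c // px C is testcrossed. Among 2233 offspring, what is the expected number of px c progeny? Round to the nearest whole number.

279

A map distance of 25.0 cM corresponds to a recombination frequency of 0.250.
The F1 is PX c / px C, so px c is a recombinant gamete class with expected frequency r/2 = 0.250/2 = 0.1250.
Expected number = 0.1250 × 2233 = 279.12 ≈ 279.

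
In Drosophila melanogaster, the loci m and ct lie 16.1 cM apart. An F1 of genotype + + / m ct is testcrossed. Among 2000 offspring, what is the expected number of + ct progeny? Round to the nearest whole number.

161

A map distance of 16.1 cM corresponds to a recombination frequency of 0.161.
The F1 is + + / m ct, so + ct is a recombinant gamete class with expected frequency r/2 = 0.161/2 = 0.0805.
Expected number = 0.0805 × 2000 = 161.00 ≈ 161.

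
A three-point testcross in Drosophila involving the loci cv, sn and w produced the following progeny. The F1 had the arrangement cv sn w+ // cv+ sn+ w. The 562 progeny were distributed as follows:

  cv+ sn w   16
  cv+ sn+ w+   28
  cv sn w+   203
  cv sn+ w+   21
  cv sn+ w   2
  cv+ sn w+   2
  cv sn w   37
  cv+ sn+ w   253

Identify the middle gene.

The two rarest classes, cv+ sn w+ and cv sn+ w, are the double crossovers. Comparing them with the parentals, only the cv allele has switched, so cv is the middle locus and the order is w – cv – sn.

cv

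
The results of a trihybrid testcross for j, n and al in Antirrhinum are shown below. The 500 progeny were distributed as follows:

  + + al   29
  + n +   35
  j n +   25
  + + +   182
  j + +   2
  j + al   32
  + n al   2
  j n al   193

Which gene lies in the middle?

The two most frequent reciprocal classes, + + + and j n al, are the parental types, so the F1 was + + + / j n al.
The two rarest classes, j + + and + n al, are the double crossovers. Comparing them with the parentals, only the j allele has switched, so j is the middle locus and the order is al – j – n.

j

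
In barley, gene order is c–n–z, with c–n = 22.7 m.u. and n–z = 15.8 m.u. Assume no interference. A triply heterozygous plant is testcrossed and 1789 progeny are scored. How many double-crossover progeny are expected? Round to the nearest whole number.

64

Map distances give recombination frequencies of 0.227 and 0.158 for the two intervals.
With no interference, expected double-crossover frequency = 0.227 × 0.158 = 0.03587.
Expected number = 0.03587 × 1789 = 64.16 ≈ 64.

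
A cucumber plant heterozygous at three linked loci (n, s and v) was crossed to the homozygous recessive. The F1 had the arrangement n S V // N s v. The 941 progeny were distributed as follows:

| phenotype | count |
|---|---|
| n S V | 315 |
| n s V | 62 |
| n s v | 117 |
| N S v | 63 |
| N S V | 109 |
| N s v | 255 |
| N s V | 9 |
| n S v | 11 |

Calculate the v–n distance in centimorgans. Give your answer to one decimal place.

The two rarest classes, n S v and N s V, are the double crossovers. Comparing them with the parentals, only the v allele has switched, so v is the middle locus and the order is s – v – n.
Crossovers in the v–n interval produce the single-crossover classes N S V and n s v (109 + 117 = 226) plus the double crossovers (20).
RF(v–n) = (226 + 20) / 941 = 246/941 = 0.2614 → 26.1 centimorgans.

26.1 centimorgans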